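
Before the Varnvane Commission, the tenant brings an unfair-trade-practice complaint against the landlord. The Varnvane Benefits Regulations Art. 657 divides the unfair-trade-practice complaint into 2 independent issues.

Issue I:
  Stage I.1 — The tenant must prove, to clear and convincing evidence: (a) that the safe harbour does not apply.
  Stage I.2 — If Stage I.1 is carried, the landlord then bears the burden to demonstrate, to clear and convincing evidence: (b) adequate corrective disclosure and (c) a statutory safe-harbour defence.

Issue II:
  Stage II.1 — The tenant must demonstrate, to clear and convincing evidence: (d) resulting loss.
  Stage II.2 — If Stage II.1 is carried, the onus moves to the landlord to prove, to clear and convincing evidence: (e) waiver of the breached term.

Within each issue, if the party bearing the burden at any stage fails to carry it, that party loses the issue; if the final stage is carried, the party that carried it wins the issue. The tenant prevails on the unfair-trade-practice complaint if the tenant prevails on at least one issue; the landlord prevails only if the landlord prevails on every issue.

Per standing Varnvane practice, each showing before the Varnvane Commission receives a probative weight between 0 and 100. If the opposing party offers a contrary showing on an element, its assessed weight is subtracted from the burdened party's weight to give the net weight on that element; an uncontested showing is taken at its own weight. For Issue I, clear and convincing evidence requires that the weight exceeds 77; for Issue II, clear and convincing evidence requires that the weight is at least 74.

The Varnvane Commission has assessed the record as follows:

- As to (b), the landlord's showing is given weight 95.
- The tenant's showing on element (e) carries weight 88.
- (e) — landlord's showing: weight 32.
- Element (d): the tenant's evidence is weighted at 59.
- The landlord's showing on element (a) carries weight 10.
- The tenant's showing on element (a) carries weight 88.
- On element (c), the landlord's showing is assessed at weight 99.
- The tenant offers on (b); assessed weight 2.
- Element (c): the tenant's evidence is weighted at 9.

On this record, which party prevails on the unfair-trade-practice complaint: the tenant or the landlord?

landlord

— Issue I —
Stage I.1 — burden on tenant; standard: clear and convincing evidence (weight exceeds 77).
    (a): 88 − 10 = 78 > 77 [met]
  Stage I.1 is satisfied; the onus moves to the landlord.
Stage I.2 — burden on landlord; standard: clear and convincing evidence (weight exceeds 77).
    (b): 95 − 2 = 93 > 77 [met]
    (c): 99 − 9 = 90 > 77 [met]
  All elements met at the final stage.
With every stage satisfied, the landlord prevails on this issue.
— Issue II —
At Stage II.1 the tenant must meet clear and convincing evidence (weight is at least 74): on (d) the weight is 59, < 74, so (d) does not meet the standard.
  The tenant does not carry Stage II.1.
So the landlord prevails on this issue.
Per-issue: Issue I → landlord; Issue II → landlord. The tenant must prevail on at least one issue; overall, the landlord prevails.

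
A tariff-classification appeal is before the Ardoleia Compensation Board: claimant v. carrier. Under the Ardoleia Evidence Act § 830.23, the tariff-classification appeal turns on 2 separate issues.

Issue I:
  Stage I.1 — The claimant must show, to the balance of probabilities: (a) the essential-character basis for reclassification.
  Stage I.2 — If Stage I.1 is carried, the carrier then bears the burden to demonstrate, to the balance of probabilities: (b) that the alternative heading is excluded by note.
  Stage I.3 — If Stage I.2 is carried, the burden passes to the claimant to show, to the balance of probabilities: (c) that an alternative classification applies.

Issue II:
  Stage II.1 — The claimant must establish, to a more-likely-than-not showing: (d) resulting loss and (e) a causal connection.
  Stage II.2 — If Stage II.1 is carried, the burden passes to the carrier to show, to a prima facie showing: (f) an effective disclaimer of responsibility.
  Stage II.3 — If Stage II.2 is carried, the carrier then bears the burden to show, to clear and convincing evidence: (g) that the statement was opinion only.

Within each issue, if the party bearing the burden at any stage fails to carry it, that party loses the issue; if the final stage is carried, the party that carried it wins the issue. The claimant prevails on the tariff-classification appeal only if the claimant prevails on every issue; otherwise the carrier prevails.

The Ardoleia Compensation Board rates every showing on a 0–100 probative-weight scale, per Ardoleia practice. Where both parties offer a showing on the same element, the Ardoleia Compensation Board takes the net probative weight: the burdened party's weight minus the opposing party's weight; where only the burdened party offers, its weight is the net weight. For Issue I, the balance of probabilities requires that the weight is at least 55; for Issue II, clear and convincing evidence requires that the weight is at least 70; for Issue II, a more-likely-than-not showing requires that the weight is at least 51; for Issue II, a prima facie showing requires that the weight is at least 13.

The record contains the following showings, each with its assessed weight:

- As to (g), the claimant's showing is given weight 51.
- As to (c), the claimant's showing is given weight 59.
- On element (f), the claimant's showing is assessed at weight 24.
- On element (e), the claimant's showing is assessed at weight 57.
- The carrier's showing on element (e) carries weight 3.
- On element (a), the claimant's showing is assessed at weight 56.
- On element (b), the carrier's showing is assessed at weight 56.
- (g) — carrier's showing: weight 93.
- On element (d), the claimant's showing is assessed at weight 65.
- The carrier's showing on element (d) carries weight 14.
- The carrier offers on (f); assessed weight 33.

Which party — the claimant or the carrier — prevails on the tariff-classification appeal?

claimant

— Issue I —
Stage I.1 — burden on claimant; standard: the balance of probabilities (weight is at least 55).
    (a): 56 ≥ 55 [met]
  Stage I.1 carried; the burden shifts to the carrier.
Stage I.2 — burden on carrier; standard: the balance of probabilities (weight is at least 55).
    (b): 56 ≥ 55 [met]
  Stage I.2 carried; the burden shifts to the claimant.
Stage I.3 — burden on claimant; standard: the balance of probabilities (weight is at least 55).
    (c): 59 ≥ 55 [met]
  All elements met at the final stage.
All stages carried — the claimant prevails on this issue.
— Issue II —
At Stage II.1 the claimant must meet a more-likely-than-not showing (weight is at least 51): on (d) the weight is 65 less the opposing 14 gives net 51, ≥ 51, so (d) meets the standard; on (e) the weight is 57 less the opposing 3 gives net 54, which does reach 51, so (e) meets the standard.
  The claimant carries Stage II.1; the carrier now bears the burden.
At Stage II.2 the carrier must meet a prima facie showing (weight is at least 13): on (f) the weight is 33 less the opposing 24 gives net 9, < 13, so (f) does not meet the standard.
  Stage II.2 not carried; the carrier fails its burden.
The claimant prevails on this issue.
Per-issue: Issue I → claimant; Issue II → claimant. The claimant must prevail on every issue; overall, the claimant prevails.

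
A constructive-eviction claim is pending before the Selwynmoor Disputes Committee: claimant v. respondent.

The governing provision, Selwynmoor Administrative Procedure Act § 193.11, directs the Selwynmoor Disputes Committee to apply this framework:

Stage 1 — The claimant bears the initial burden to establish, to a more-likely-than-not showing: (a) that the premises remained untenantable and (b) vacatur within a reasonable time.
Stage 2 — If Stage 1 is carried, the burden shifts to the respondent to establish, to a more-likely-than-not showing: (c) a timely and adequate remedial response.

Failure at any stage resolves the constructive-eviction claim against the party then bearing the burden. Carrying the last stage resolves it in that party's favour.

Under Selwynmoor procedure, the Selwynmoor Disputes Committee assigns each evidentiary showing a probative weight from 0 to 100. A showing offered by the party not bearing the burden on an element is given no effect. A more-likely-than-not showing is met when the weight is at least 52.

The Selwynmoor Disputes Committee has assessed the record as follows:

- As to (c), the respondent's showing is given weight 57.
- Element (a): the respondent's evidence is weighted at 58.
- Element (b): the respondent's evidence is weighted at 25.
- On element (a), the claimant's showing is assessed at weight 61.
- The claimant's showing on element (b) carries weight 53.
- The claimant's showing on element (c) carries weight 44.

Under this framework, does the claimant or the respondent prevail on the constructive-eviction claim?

Stage 1 — burden on claimant; standard: a more-likely-than-not showing (weight is at least 52).
    (a): 61 (respondent's 58 disregarded) ≥ 52 [met]
    (b): 53 (respondent's 25 disregarded) ≥ 52 [met]
  Stage 1 is satisfied; the onus moves to the respondent.
Stage 2 — burden on respondent; standard: a more-likely-than-not showing (weight is at least 52).
    (c): 57 (claimant's 44 disregarded) ≥ 52 [met]
  Stage 2 carried; the final stage is satisfied.
All stages carried — the respondent prevails.

respondent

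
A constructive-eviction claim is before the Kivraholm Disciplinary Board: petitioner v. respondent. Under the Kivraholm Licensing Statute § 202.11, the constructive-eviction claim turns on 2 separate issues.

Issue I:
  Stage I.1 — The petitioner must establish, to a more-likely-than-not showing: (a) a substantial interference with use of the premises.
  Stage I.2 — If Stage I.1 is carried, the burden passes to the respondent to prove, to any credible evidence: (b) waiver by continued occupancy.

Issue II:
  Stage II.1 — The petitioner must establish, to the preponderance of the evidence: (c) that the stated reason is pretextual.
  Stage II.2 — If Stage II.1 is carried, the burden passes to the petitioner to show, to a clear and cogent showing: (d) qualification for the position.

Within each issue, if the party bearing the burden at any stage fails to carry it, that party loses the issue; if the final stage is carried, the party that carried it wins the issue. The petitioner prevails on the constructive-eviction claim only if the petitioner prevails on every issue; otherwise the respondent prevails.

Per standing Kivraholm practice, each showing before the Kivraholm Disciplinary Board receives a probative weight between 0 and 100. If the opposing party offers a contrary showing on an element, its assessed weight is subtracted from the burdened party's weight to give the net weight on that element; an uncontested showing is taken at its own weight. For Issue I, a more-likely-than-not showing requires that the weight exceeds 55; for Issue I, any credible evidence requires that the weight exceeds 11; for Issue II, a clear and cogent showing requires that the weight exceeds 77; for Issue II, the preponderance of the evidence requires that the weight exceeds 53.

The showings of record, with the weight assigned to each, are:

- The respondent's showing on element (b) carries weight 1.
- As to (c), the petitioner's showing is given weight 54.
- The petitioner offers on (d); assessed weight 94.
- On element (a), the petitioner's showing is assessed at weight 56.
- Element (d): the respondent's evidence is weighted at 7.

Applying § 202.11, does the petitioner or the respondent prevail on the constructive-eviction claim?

— Issue I —
Stage I.1 — burden on petitioner; standard: a more-likely-than-not showing (weight exceeds 55).
    (a): 56 > 55 [met]
  All elements met. The burden passes to the respondent.
Stage I.2 — burden on respondent; standard: any credible evidence (weight exceeds 11).
    (b): 1 ≤ 11 [not met]
  The respondent does not carry Stage I.2.
The analysis ends at Stage I.2; the petitioner prevails on this issue.
— Issue II —
At Stage II.1 the petitioner must meet the preponderance of the evidence (weight exceeds 53): on (c) the weight is 54, which does exceed 53, so (c) meets the standard.
  All elements met. The petitioner retains the burden for Stage II.2.
At Stage II.2 the petitioner must meet a clear and cogent showing (weight exceeds 77): on (d) the weight is 94 less the opposing 7 gives net 87, > 77, so (d) meets the standard.
  Stage II.2 carried; the final stage is satisfied.
All stages carried — the petitioner prevails on this issue.
Per-issue: Issue I → petitioner; Issue II → petitioner. The petitioner must prevail on every issue; overall, the petitioner prevails.

petitioner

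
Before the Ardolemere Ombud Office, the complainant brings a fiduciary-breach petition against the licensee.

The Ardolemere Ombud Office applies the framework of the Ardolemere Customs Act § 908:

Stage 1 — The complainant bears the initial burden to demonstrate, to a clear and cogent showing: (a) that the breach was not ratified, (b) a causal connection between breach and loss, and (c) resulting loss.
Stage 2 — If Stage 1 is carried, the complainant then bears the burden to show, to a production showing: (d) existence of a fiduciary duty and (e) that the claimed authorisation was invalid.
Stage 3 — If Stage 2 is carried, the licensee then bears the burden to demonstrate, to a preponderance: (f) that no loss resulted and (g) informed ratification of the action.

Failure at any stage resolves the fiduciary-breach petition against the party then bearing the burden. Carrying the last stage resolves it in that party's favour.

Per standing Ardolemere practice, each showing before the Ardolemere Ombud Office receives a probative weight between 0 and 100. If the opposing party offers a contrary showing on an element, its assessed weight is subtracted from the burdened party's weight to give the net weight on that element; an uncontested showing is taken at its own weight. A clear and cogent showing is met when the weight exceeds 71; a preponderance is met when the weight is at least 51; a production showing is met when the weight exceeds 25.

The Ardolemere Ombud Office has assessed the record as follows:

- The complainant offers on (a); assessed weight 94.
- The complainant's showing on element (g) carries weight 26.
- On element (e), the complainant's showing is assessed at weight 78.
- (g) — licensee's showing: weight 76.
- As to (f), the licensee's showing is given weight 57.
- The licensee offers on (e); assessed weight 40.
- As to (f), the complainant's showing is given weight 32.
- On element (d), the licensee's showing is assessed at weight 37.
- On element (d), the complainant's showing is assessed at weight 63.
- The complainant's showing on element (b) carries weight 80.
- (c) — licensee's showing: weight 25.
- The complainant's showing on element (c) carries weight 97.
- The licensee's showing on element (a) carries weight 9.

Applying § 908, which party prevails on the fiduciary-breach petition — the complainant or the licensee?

Stage 1 — burden on complainant; standard: a clear and cogent showing (weight exceeds 71).
    (a): 94 − 9 = 85 > 71 [met]
    (b): 80 > 71 [met]
    (c): 97 − 25 = 72 > 71 [met]
  Stage 1 carried; the burden remains with the complainant.
Stage 2 — burden on complainant; standard: a production showing (weight exceeds 25).
    (d): 63 − 37 = 26 > 25 [met]
    (e): 78 − 40 = 38 > 25 [met]
  Stage 2 carried; the burden shifts to the licensee.
Stage 3 — burden on licensee; standard: a preponderance (weight is at least 51).
    (f): 57 − 32 = 25 < 51 [not met]
    (g): 76 − 26 = 50 < 51 [not met]
  Stage 3 not carried; the licensee fails its burden.
The complainant prevails.

complainant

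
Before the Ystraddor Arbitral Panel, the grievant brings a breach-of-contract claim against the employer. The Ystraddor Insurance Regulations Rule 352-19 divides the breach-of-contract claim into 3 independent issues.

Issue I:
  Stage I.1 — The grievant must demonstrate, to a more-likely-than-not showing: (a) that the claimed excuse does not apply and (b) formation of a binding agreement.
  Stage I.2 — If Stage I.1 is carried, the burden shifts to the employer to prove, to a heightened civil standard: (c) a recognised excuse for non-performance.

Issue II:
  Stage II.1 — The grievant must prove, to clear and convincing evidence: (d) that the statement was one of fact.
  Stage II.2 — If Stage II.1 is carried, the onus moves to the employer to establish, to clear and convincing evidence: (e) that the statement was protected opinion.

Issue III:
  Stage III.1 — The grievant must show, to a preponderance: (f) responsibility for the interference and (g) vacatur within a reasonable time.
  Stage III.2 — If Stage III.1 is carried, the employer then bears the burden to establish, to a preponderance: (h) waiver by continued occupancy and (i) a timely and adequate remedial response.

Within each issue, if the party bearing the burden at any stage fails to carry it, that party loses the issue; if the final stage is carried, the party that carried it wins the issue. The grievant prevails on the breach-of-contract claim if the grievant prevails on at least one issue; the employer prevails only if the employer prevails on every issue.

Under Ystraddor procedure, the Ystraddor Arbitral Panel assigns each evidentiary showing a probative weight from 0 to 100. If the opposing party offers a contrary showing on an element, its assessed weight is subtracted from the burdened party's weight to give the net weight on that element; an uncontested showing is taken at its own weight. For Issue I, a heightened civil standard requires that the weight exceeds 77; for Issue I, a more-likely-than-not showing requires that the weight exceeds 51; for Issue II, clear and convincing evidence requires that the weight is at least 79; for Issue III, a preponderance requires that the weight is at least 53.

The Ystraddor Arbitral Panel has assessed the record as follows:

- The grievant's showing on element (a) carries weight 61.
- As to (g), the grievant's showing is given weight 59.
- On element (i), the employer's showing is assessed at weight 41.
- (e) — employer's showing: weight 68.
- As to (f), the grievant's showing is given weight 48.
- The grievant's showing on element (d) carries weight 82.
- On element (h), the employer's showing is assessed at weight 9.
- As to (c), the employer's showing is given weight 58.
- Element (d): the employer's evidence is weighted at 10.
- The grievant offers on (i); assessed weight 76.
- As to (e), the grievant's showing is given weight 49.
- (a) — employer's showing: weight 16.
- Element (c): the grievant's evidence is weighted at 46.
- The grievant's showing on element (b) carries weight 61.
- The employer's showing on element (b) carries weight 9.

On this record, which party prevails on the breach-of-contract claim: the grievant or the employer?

employer

— Issue I —
At Stage I.1 the grievant must meet a more-likely-than-not showing (weight exceeds 51): on (a) the weight is 61 less the opposing 16 gives net 45, which does not exceed 51, so (a) does not meet the standard; on (b) the weight is 61 less the opposing 9 gives net 52, which does exceed 51, so (b) meets the standard.
  The grievant does not carry Stage I.1.
The analysis ends at Stage I.1; the employer prevails on this issue.
— Issue II —
Stage II.1 (grievant, clear and convincing evidence, weight is at least 79): (d) net 82−10=72 < 79 — fails.
  Not every element is met, so the grievant fails to carry Stage II.1.
So the employer prevails on this issue.
— Issue III —
At Stage III.1 the grievant must meet a preponderance (weight is at least 53): on (f) the weight is 48, < 53, so (f) does not meet the standard; on (g) the weight is 59, ≥ 53, so (g) meets the standard.
  Stage III.1 not carried; the grievant fails its burden.
The analysis ends at Stage III.1; the employer prevails on this issue.
Per-issue: Issue I → employer; Issue II → employer; Issue III → employer. The grievant must prevail on at least one issue; overall, the employer prevails.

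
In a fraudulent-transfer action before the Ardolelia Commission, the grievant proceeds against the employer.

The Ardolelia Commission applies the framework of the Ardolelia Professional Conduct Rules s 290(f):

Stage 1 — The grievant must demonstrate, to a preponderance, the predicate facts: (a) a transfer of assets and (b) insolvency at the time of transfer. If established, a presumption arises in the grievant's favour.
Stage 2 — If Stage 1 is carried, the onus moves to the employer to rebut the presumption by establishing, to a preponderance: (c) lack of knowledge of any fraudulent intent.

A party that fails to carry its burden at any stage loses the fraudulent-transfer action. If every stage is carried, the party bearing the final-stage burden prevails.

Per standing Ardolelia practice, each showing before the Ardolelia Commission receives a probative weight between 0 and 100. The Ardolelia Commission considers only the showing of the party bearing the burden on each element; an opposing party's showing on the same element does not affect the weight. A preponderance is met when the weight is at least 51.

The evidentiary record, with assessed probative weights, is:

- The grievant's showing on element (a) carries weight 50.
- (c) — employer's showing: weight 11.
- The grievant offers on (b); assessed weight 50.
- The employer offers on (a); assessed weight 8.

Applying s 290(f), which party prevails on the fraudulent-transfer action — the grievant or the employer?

Stage 1 — burden on grievant; standard: a preponderance (weight is at least 51).
    (a): 50 (employer's 8 disregarded) < 51 [not met]
    (b): 50 < 51 [not met]
  Not every element is met, so the grievant fails to carry Stage 1.
The analysis ends at Stage 1; the employer prevails.

employer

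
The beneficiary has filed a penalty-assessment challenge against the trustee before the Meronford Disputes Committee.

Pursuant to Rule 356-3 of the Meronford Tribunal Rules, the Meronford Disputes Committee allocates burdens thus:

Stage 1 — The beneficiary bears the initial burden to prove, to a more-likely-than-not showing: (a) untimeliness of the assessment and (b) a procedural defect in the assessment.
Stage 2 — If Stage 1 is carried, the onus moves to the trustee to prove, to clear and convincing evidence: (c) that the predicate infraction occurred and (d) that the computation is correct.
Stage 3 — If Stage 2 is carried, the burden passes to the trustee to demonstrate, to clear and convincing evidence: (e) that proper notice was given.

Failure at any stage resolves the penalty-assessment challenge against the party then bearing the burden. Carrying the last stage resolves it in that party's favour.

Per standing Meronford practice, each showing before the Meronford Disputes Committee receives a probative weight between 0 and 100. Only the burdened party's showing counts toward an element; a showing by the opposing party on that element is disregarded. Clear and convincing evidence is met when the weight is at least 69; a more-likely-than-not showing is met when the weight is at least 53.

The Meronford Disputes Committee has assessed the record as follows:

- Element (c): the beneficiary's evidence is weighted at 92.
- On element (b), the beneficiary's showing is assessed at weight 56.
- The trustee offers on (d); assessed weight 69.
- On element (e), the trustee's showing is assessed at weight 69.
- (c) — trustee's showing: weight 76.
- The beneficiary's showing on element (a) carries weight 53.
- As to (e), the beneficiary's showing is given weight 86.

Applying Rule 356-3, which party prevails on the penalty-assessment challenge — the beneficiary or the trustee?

trustee

Stage 1 (beneficiary, a more-likely-than-not showing, weight is at least 53): (a) 53 ≥ 53 — meets; (b) 56 ≥ 53 — meets.
  Stage 1 carried; the burden shifts to the trustee.
Stage 2 (trustee, clear and convincing evidence, weight is at least 69): (c) 76 (beneficiary's 92 disregarded) ≥ 69 — meets; (d) 69 ≥ 69 — meets.
  All elements met. The trustee retains the burden for Stage 3.
Stage 3 (trustee, clear and convincing evidence, weight is at least 69): (e) 69 (beneficiary's 86 disregarded) ≥ 69 — meets.
  Stage 3 carried; the final stage is satisfied.
All stages carried — the trustee prevails.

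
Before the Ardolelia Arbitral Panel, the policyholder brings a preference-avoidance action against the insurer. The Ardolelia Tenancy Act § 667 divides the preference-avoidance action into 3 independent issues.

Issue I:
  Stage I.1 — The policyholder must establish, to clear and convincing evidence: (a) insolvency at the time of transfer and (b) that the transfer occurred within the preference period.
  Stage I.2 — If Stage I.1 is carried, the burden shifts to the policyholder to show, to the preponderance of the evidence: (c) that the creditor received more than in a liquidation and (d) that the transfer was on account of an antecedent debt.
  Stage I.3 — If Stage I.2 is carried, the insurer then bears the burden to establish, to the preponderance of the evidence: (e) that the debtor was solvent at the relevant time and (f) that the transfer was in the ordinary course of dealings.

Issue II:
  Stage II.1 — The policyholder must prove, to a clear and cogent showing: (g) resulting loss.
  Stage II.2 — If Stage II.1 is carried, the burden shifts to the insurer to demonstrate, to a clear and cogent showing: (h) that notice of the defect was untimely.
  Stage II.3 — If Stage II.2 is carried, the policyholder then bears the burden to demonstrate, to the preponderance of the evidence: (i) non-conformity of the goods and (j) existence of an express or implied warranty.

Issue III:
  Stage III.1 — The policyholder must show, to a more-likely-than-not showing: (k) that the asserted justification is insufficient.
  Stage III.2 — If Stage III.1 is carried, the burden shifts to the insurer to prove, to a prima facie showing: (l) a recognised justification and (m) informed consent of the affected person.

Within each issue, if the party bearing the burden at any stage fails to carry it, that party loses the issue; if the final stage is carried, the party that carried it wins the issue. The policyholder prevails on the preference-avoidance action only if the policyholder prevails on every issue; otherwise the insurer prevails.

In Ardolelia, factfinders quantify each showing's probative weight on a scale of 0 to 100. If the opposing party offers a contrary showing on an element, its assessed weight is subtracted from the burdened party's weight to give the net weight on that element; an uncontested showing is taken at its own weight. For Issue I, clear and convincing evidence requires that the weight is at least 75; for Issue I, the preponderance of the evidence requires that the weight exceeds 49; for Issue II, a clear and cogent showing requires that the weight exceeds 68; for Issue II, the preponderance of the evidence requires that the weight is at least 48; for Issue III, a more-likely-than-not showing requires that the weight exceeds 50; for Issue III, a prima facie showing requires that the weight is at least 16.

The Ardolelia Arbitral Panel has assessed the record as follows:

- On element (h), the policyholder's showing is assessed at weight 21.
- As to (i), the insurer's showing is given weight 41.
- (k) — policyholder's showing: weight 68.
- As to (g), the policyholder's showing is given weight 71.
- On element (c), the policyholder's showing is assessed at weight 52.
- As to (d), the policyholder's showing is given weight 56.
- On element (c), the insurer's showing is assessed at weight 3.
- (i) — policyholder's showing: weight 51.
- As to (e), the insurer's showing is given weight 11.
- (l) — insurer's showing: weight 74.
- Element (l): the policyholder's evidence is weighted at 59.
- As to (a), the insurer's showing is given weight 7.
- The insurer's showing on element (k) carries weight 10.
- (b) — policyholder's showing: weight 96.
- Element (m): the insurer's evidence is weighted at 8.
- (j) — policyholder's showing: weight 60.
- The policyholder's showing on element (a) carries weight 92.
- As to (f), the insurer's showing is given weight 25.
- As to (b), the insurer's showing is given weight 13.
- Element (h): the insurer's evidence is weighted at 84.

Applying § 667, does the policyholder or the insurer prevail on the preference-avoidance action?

— Issue I —
Stage I.1 (policyholder, clear and convincing evidence, weight is at least 75): (a) net 92−7=85 ≥ 75 — meets; (b) net 96−13=83 ≥ 75 — meets.
  All elements met. The policyholder retains the burden for Stage I.2.
Stage I.2 (policyholder, the preponderance of the evidence, weight exceeds 49): (c) net 52−3=49 ≤ 49 — fails; (d) 56 > 49 — meets.
  Stage I.2 not carried; the policyholder fails its burden.
The insurer prevails on this issue.
— Issue II —
At Stage II.1 the policyholder must meet a clear and cogent showing (weight exceeds 68): on (g) the weight is 71, which does exceed 68, so (g) meets the standard.
  Stage II.1 carried; the burden shifts to the insurer.
At Stage II.2 the insurer must meet a clear and cogent showing (weight exceeds 68): on (h) the weight is 84 less the opposing 21 gives net 63, ≤ 68, so (h) does not meet the standard.
  The insurer does not carry Stage II.2.
The analysis ends at Stage II.2; the policyholder prevails on this issue.
— Issue III —
Stage III.1 (policyholder, a more-likely-than-not showing, weight exceeds 50): (k) net 68−10=58 > 50 — meets.
  Stage III.1 carried; the burden shifts to the insurer.
Stage III.2 (insurer, a prima facie showing, weight is at least 16): (l) net 74−59=15 < 16 — fails; (m) 8 < 16 — fails.
  The insurer does not carry Stage III.2.
The policyholder prevails on this issue.
Per-issue: Issue I → insurer; Issue II → policyholder; Issue III → policyholder. The policyholder must prevail on every issue; overall, the insurer prevails.

insurer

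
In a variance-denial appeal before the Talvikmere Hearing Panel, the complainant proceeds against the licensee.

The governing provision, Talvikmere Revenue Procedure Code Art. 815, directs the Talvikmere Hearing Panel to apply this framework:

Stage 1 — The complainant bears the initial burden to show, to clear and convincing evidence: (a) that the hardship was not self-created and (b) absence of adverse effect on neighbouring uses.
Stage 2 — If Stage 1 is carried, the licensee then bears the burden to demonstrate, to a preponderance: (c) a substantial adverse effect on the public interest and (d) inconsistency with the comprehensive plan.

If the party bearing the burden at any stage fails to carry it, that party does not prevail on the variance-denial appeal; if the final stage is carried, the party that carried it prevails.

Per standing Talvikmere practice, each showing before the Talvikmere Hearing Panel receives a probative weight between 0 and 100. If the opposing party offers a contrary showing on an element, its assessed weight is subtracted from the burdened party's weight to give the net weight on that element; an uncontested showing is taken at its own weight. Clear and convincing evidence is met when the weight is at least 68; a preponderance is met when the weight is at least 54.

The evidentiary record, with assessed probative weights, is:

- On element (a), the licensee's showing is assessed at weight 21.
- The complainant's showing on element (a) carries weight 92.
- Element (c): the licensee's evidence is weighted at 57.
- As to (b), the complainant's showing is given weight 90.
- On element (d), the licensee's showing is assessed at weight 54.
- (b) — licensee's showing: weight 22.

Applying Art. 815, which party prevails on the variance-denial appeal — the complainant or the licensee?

licensee

Stage 1 — burden on complainant; standard: clear and convincing evidence (weight is at least 68).
    (a): 92 − 21 = 71 ≥ 68 [met]
    (b): 90 − 22 = 68 ≥ 68 [met]
  Stage 1 is satisfied; the onus moves to the licensee.
Stage 2 — burden on licensee; standard: a preponderance (weight is at least 54).
    (c): 57 ≥ 54 [met]
    (d): 54 ≥ 54 [met]
  The licensee carries the last stage.
Every stage carried; the licensee prevails.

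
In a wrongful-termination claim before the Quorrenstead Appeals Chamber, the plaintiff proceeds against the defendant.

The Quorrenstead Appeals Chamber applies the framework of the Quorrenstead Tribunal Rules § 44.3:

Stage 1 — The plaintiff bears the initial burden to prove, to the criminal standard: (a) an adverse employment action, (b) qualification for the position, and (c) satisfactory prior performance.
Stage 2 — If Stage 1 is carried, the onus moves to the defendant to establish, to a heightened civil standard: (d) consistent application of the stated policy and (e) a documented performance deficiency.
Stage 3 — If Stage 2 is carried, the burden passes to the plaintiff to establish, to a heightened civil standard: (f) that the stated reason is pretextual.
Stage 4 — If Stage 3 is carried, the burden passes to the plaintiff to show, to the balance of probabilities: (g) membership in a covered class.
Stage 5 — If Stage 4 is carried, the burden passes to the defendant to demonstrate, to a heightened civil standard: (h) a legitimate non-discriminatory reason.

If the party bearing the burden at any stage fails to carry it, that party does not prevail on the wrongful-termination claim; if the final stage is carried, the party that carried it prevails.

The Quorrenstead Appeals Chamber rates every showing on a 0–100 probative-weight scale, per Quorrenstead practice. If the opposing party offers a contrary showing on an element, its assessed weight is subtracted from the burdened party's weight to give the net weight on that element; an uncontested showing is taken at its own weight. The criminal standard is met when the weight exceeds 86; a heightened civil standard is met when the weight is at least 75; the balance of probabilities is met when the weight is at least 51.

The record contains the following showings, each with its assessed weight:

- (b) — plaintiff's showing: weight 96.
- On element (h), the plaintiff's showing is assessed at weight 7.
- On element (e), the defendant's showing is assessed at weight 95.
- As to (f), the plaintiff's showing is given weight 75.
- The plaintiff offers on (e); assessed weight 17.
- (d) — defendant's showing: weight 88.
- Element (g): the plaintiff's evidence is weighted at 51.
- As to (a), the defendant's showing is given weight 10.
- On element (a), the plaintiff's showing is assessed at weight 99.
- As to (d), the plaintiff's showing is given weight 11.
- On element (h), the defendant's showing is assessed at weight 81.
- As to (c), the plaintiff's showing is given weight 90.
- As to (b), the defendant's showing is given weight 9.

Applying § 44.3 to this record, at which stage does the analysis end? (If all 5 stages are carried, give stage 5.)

stage 5

Stage 1 — burden on plaintiff; standard: the criminal standard (weight exceeds 86).
    (a): 99 − 10 = 89 > 86 [met]
    (b): 96 − 9 = 87 > 86 [met]
    (c): 90 > 86 [met]
  Stage 1 carried; the burden shifts to the defendant.
Stage 2 — burden on defendant; standard: a heightened civil standard (weight is at least 75).
    (d): 88 − 11 = 77 ≥ 75 [met]
    (e): 95 − 17 = 78 ≥ 75 [met]
  All elements met. The burden passes to the plaintiff.
Stage 3 — burden on plaintiff; standard: a heightened civil standard (weight is at least 75).
    (f): 75 ≥ 75 [met]
  Stage 3 is satisfied; the plaintiff continues to bear the burden.
Stage 4 — burden on plaintiff; standard: the balance of probabilities (weight is at least 51).
    (g): 51 ≥ 51 [met]
  All elements met. The burden passes to the defendant.
Stage 5 — burden on defendant; standard: a heightened civil standard (weight is at least 75).
    (h): 81 − 7 = 74 < 75 [not met]
  Stage 5 not carried; the defendant fails its burden.
The plaintiff prevails.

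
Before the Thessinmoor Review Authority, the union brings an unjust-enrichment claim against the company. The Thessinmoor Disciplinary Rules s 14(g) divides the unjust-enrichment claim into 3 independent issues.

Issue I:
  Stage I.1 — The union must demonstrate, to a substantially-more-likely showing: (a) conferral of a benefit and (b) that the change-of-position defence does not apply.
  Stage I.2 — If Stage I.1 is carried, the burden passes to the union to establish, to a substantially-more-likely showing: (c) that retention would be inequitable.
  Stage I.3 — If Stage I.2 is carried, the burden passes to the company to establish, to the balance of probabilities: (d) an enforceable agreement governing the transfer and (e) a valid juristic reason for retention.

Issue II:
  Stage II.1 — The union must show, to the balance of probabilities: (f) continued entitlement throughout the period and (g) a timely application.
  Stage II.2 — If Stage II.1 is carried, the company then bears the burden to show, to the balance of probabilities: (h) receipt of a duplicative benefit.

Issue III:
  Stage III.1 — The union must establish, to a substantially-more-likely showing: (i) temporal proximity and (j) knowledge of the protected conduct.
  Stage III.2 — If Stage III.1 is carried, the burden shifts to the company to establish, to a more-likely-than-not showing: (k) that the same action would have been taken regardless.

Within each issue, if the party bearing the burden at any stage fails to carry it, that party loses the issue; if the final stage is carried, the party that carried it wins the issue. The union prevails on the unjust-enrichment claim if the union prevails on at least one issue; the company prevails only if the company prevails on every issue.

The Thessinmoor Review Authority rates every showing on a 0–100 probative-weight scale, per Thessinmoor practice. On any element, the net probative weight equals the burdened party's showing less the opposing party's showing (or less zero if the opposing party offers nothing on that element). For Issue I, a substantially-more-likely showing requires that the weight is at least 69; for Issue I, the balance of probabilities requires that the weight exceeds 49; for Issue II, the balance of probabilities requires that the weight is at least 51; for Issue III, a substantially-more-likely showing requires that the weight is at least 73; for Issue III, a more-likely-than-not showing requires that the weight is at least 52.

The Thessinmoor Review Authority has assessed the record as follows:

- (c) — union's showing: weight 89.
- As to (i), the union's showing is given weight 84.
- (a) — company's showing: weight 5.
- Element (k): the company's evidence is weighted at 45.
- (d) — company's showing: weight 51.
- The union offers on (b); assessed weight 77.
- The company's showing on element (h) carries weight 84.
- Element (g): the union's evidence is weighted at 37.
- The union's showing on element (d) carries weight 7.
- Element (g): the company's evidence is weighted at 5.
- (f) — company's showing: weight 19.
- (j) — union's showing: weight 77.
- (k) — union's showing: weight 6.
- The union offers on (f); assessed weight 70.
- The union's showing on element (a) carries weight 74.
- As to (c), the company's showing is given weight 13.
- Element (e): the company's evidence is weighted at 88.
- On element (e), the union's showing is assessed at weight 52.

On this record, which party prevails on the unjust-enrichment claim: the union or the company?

union

— Issue I —
Stage I.1 (union, a substantially-more-likely showing, weight is at least 69): (a) net 74−5=69 ≥ 69 — meets; (b) 77 ≥ 69 — meets.
  Stage I.1 carried; the burden remains with the union.
Stage I.2 (union, a substantially-more-likely showing, weight is at least 69): (c) net 89−13=76 ≥ 69 — meets.
  All elements met. The burden passes to the company.
Stage I.3 (company, the balance of probabilities, weight exceeds 49): (d) net 51−7=44 ≤ 49 — fails; (e) net 88−52=36 ≤ 49 — fails.
  Not every element is met, so the company fails to carry Stage I.3.
The analysis ends at Stage I.3; the union prevails on this issue.
— Issue II —
Stage II.1 (union, the balance of probabilities, weight is at least 51): (f) net 70−19=51 ≥ 51 — meets; (g) net 37−5=32 < 51 — fails.
  Not every element is met, so the union fails to carry Stage II.1.
So the company prevails on this issue.
— Issue III —
Stage III.1 (union, a substantially-more-likely showing, weight is at least 73): (i) 84 ≥ 73 — meets; (j) 77 ≥ 73 — meets.
  Stage III.1 carried; the burden shifts to the company.
Stage III.2 (company, a more-likely-than-not showing, weight is at least 52): (k) net 45−6=39 < 52 — fails.
  Stage III.2 not carried; the company fails its burden.
The union prevails on this issue.
Per-issue: Issue I → union; Issue II → company; Issue III → union. The union must prevail on at least one issue; overall, the union prevails.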